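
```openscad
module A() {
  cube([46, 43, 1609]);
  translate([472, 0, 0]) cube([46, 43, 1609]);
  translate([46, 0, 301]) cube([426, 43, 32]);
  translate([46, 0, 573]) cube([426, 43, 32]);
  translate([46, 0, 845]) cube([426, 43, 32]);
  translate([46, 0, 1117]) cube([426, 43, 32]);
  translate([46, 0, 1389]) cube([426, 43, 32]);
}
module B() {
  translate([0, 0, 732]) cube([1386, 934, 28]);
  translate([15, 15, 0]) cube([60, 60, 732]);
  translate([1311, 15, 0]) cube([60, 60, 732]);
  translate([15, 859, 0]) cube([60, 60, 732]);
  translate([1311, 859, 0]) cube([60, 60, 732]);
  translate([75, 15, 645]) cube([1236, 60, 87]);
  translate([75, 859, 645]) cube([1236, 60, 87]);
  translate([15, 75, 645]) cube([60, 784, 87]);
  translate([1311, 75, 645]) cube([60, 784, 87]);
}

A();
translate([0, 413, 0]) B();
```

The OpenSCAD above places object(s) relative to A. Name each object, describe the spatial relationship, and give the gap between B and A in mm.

The table's nearest face is 370 mm from the ladder's +y face.

A is a ladder. B is a table. The table is on the floor beside the ladder on its +y side. The gap between the table and the ladder is 370 mm.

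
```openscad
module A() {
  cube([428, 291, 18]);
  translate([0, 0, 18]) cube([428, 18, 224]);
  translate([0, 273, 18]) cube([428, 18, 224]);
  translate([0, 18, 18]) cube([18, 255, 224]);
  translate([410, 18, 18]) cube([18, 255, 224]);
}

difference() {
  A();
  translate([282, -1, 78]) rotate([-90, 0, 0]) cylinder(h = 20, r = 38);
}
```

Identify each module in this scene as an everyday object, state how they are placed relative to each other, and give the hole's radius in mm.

The subtracted cylinder has r = 38 mm.

A is an open box. The open box has a circular hole through its front wall. The hole's radius is 38 mm.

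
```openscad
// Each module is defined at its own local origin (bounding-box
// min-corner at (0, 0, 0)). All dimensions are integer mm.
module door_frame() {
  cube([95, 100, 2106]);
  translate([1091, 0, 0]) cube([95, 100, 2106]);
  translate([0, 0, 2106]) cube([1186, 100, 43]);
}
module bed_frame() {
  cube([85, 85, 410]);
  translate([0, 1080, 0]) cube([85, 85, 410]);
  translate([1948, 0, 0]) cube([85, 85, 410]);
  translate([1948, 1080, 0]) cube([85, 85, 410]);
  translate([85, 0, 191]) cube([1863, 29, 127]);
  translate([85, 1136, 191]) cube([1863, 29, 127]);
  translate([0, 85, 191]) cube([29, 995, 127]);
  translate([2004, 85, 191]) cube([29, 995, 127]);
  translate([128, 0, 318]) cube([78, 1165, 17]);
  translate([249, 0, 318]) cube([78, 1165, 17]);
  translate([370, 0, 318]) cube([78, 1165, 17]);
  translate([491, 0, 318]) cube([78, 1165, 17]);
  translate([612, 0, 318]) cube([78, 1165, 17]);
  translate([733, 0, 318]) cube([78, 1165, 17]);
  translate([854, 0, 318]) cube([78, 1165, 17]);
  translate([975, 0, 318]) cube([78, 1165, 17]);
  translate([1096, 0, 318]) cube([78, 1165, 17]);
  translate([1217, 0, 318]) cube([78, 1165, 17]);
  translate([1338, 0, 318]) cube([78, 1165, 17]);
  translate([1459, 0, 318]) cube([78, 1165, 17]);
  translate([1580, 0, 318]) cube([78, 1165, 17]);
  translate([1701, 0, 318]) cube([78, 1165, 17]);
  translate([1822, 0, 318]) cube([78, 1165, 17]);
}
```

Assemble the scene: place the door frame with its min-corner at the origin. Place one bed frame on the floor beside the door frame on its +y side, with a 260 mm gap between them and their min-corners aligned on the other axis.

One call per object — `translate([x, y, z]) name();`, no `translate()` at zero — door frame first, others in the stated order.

door_frame();
translate([0, 360, 0]) bed_frame();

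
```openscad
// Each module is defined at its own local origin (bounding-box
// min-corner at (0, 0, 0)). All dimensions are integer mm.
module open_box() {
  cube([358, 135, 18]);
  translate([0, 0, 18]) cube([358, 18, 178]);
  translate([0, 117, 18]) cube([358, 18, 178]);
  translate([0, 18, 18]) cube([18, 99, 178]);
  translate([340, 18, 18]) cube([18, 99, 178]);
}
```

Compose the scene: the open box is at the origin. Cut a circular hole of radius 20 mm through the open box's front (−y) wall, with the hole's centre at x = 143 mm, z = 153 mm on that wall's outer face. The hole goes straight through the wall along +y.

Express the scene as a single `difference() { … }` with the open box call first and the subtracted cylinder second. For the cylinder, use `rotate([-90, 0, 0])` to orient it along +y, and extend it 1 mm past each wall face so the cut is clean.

difference() {
  open_box();
  translate([143, -1, 153]) rotate([-90, 0, 0]) cylinder(h = 20, r = 20);
}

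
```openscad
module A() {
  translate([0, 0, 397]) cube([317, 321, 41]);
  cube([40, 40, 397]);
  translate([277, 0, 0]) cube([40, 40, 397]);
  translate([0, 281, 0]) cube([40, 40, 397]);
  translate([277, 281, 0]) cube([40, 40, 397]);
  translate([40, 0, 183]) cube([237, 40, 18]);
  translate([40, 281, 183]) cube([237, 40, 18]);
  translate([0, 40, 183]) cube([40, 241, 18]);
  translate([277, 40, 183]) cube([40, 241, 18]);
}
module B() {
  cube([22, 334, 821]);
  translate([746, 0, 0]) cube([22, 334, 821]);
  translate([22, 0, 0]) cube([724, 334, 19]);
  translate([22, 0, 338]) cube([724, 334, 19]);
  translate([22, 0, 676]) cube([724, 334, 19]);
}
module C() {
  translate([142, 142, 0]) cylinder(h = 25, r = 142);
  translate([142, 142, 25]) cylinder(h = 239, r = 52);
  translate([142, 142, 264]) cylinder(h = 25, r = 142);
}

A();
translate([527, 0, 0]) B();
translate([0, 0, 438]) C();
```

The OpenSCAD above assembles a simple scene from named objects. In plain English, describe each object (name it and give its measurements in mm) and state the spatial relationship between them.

A is a four-legged stool. The seat is a 317×321×41 mm slab whose top surface is at z = 438 mm; four square legs, each 40×40 mm in cross-section, run from the floor (z = 0) to the underside of the seat, each flush with a corner of the seat. Four stretchers, 40 mm wide and 18 mm tall, connect adjacent legs with their undersides at z = 183 mm, each running between the inner faces of the legs it joins and aligned with the legs' outer faces on the other axis.

B is an open bookshelf. Two side panels, each 22 mm thick, 334 mm deep and 821 mm tall, stand 768 mm apart (outside-to-outside). Between them sit 3 shelves, each 19 mm thick and 334 mm deep, spanning the full gap between the sides. The bottom shelf rests on the floor (its underside at z = 0) and the clear gap between one shelf's top and the next shelf's underside is 319 mm.

C is a spool: two coaxial disc flanges of radius 142 mm and thickness 25 mm, joined by a core cylinder of radius 52 mm and height 239 mm. The lower flange rests on z = 0 and the three cylinders share a vertical axis.

The bookshelf is on the floor beside the stool on its +x side. The spool is on top of the stool.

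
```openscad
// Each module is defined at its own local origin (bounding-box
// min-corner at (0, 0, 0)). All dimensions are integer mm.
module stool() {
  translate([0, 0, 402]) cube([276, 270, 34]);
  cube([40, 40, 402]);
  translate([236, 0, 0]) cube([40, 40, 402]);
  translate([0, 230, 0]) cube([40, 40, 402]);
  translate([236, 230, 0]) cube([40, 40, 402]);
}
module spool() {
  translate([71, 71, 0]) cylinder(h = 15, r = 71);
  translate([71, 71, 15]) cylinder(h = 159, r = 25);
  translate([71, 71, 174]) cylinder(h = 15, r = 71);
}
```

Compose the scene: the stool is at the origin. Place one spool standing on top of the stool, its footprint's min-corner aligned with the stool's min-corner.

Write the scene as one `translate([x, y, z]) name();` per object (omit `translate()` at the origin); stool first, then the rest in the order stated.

stool();
translate([0, 0, 436]) spool();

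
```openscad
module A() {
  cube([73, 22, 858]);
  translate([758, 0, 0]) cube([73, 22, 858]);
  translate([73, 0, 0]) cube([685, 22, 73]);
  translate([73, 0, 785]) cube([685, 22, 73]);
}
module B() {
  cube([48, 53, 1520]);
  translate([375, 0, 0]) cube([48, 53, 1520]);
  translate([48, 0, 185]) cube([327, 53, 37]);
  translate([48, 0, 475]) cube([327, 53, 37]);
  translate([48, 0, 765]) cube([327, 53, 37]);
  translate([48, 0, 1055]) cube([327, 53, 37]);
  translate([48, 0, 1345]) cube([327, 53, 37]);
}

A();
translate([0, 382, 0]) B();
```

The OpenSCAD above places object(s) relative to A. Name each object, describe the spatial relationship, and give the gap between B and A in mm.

A is a picture frame. B is a ladder. The ladder is on the floor beside the picture frame on its +y side. The gap between the ladder and the picture frame is 360 mm.

The ladder's nearest face is 360 mm from the picture frame's +y face.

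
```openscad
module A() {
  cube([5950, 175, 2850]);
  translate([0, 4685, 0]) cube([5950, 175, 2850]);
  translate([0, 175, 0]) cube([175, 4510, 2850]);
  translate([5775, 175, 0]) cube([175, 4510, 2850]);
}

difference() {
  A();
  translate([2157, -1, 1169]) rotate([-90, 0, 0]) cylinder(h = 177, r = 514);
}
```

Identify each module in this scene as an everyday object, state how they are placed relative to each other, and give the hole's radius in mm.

The subtracted cylinder has r = 514 mm.

A is a house frame. The house frame has a circular hole through its front wall. The hole's radius is 514 mm.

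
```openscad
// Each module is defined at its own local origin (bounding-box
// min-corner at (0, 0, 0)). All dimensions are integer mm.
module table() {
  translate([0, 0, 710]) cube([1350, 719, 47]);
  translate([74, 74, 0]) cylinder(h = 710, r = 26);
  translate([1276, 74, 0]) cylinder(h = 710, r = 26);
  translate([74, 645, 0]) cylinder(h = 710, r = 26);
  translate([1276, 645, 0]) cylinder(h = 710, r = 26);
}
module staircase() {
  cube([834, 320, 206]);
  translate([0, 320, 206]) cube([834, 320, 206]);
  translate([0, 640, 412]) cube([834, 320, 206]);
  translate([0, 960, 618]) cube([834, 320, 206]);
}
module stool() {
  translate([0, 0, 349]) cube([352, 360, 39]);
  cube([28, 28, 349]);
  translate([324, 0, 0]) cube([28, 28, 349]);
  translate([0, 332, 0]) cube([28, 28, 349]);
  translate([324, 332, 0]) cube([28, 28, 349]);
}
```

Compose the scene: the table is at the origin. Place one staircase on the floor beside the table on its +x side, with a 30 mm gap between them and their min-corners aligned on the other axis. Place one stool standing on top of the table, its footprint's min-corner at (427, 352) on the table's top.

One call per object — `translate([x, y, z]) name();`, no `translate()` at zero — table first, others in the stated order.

table();
translate([1380, 0, 0]) staircase();
translate([427, 352, 757]) stool();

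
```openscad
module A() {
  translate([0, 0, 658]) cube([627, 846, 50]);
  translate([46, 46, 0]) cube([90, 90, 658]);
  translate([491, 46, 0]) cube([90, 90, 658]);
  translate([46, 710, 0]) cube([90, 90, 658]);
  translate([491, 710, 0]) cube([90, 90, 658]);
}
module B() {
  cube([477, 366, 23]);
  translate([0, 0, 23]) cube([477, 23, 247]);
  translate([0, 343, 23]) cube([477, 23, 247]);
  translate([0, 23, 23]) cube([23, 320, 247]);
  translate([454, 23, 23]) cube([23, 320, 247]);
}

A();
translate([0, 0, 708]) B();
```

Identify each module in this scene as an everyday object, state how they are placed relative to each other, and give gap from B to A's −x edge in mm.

The open box's min-x is at 0; the table's min-x is 0; gap = 0 mm.

A is a table. B is an open box. The open box is on top of the table. The gap from the open box to the table's −x edge is 0 mm.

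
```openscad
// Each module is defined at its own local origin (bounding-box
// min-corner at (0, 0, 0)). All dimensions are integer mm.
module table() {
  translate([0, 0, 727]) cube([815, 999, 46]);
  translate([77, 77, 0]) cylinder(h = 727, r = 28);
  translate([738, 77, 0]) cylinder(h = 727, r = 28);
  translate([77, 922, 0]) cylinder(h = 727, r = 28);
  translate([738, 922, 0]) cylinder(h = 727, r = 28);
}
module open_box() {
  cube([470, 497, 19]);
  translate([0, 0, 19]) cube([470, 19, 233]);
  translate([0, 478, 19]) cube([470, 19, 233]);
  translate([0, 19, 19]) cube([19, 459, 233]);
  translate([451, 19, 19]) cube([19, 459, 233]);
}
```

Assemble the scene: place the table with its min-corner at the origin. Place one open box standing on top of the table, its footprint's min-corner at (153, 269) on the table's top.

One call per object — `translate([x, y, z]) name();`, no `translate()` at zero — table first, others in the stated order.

table();
translate([153, 269, 773]) open_box();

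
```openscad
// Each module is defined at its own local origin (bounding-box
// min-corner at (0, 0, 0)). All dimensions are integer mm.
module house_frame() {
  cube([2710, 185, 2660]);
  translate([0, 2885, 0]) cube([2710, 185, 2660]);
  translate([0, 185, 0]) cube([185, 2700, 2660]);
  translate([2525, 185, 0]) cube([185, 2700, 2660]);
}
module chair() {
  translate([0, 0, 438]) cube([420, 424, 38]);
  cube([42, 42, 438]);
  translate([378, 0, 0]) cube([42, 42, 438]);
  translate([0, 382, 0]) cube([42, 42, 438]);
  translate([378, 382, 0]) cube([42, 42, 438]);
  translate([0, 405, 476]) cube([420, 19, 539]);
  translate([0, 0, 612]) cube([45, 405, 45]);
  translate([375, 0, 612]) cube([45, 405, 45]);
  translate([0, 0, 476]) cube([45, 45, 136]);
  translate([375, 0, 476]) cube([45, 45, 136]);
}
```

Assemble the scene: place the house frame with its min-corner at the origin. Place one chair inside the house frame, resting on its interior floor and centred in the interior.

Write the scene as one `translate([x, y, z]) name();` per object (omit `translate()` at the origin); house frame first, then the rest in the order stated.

house_frame();
translate([1145, 1323, 0]) chair();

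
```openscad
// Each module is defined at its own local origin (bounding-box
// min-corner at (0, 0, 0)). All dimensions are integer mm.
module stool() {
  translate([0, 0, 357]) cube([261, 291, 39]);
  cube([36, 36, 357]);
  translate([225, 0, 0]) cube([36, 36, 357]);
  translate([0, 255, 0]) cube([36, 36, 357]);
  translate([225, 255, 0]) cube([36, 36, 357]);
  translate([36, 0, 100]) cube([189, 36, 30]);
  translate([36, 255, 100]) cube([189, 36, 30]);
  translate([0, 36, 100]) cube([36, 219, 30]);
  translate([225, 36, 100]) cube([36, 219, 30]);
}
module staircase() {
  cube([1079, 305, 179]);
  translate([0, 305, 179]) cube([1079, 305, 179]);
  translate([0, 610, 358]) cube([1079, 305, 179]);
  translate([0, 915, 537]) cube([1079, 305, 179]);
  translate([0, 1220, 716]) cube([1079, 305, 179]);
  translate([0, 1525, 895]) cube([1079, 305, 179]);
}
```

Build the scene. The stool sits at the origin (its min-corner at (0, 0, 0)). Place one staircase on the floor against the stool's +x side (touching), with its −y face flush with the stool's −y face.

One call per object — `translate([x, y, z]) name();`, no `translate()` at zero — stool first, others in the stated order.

stool();
translate([261, 0, 0]) staircase();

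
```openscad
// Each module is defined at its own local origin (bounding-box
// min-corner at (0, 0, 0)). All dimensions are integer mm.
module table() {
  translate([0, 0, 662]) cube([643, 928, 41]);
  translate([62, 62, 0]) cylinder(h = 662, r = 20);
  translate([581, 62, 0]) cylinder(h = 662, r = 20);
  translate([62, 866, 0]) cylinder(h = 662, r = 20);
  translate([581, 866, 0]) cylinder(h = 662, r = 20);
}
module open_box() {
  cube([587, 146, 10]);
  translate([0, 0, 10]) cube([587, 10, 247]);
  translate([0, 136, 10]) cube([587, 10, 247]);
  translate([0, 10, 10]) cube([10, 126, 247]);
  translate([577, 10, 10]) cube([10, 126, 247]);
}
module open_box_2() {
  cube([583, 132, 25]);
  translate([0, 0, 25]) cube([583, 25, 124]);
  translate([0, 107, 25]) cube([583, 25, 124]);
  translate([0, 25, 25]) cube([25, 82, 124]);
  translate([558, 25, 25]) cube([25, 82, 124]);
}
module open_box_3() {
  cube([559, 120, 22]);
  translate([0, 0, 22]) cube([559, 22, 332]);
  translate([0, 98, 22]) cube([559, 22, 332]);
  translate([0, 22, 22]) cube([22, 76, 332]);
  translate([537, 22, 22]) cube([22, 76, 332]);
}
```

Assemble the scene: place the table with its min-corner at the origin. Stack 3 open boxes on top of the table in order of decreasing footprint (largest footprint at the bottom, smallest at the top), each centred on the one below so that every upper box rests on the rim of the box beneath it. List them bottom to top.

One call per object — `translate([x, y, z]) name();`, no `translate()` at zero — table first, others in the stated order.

table();
translate([28, 391, 703]) open_box();
translate([30, 398, 960]) open_box_2();
translate([42, 404, 1109]) open_box_3();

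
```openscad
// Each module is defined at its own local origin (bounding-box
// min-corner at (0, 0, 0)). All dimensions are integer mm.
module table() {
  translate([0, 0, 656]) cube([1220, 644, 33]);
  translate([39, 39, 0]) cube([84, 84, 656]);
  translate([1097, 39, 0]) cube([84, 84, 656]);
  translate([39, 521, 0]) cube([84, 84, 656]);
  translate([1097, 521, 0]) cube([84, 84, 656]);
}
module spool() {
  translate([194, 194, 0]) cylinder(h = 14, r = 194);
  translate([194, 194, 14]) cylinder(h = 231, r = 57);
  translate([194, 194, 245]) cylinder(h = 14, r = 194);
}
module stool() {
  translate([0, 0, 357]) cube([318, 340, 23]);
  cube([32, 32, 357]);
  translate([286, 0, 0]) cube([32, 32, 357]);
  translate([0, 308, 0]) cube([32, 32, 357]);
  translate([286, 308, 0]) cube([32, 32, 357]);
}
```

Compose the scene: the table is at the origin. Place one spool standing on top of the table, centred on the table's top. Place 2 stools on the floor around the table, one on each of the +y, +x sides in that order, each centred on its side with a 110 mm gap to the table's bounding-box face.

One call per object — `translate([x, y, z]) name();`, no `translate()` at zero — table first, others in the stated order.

table();
translate([416, 128, 689]) spool();
translate([451, 754, 0]) stool();
translate([1330, 152, 0]) stool();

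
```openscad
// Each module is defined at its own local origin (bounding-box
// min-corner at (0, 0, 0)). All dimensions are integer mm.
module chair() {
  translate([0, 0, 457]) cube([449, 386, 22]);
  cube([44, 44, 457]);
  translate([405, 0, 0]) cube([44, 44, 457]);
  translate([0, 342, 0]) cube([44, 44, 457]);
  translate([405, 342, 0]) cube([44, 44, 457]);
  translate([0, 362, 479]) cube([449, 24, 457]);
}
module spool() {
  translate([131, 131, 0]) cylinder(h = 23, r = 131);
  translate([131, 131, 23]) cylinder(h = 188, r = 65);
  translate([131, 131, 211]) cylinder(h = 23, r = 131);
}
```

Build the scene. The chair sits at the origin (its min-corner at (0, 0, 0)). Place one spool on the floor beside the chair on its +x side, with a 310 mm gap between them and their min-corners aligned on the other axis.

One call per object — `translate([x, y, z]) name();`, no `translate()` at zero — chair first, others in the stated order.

chair();
translate([759, 0, 0]) spool();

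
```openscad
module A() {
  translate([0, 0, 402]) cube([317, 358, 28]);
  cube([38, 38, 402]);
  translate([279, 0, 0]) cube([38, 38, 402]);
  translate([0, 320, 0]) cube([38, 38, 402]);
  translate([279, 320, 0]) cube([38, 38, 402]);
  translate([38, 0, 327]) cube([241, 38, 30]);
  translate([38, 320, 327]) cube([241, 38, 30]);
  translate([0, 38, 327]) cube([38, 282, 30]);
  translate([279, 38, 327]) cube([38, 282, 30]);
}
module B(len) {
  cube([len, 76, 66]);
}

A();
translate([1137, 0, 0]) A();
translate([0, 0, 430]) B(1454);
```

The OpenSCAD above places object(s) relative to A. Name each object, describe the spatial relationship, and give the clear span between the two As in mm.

Second stool starts at x = 1137; first ends at x = 317; clear span = 1137 − 317 = 820 mm.

A is a stool. B is a beam. A beam spans the tops of two stools. The clear span between the two stools is 820 mm.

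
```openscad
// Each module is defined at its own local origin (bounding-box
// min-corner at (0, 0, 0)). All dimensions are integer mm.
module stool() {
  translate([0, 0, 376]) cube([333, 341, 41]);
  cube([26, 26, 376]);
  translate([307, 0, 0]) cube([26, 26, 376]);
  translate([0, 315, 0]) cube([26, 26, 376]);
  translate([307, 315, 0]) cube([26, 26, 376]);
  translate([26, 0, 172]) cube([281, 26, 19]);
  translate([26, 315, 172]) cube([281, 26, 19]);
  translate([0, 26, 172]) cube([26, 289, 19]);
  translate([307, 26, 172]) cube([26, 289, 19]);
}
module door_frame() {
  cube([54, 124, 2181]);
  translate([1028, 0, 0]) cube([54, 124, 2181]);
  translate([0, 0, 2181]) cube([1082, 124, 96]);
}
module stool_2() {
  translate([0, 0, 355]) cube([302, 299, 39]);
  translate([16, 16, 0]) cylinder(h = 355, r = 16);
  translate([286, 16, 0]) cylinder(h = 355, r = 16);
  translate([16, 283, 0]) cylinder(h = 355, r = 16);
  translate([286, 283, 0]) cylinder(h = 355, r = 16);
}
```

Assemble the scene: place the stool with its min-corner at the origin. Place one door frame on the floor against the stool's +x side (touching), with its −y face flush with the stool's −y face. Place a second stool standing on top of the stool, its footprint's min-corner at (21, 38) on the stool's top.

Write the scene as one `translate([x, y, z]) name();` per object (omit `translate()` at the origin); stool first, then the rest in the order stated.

stool();
translate([333, 0, 0]) door_frame();
translate([21, 38, 417]) stool_2();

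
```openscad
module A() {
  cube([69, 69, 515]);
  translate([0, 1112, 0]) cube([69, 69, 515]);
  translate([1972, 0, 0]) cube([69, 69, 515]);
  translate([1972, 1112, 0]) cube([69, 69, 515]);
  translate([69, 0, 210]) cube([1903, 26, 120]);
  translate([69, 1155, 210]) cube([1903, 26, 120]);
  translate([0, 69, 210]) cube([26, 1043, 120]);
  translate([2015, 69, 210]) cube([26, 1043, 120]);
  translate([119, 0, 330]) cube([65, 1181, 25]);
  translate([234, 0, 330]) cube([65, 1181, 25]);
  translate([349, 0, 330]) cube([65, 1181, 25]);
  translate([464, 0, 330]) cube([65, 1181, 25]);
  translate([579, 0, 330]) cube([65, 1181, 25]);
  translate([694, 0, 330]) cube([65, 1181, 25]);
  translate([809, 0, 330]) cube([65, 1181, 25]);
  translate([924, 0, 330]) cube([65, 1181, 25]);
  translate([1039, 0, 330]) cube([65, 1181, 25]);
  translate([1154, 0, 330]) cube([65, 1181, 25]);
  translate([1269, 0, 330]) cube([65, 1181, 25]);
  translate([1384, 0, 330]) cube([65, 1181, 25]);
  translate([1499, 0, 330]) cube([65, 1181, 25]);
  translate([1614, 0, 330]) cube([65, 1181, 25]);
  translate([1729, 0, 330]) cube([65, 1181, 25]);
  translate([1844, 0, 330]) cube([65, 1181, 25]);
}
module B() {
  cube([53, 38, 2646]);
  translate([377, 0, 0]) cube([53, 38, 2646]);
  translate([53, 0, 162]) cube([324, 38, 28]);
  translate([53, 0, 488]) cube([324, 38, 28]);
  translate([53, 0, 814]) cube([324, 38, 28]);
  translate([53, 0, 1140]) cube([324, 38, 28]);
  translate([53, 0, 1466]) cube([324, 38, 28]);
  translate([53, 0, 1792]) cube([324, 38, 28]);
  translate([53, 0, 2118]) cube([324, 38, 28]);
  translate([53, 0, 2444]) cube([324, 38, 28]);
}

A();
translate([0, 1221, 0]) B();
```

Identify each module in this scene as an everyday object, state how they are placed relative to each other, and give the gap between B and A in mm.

The ladder's nearest face is 40 mm from the bed frame's +y face.

A is a bed frame. B is a ladder. The ladder is on the floor beside the bed frame on its +y side. The gap between the ladder and the bed frame is 40 mm.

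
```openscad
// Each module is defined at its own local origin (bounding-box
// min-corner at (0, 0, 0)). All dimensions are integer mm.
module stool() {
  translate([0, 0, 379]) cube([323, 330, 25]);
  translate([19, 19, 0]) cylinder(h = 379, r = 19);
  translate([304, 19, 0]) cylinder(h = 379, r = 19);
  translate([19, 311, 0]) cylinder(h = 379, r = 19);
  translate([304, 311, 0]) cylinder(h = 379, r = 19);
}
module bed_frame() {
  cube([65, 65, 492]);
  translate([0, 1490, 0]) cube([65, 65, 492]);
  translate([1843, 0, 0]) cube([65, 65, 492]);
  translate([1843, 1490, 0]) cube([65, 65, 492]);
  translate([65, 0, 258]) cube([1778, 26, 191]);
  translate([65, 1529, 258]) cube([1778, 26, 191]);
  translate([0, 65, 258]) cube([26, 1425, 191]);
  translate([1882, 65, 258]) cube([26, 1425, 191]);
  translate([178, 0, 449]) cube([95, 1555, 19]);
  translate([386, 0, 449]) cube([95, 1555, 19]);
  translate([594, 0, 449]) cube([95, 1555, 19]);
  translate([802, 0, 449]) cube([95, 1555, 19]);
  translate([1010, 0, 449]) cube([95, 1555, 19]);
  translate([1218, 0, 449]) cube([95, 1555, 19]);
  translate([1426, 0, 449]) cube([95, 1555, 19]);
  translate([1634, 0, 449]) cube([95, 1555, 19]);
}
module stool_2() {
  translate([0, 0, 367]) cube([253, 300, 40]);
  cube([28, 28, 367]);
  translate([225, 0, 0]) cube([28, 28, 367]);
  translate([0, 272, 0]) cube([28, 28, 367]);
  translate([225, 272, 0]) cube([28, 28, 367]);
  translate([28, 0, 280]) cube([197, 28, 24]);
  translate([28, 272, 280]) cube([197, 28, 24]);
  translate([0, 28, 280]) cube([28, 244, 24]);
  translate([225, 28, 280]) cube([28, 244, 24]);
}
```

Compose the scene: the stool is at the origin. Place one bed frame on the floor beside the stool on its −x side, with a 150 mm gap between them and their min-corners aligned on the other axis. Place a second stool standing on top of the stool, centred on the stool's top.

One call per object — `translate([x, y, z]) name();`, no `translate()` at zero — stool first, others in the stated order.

stool();
translate([-2058, 0, 0]) bed_frame();
translate([35, 15, 404]) stool_2();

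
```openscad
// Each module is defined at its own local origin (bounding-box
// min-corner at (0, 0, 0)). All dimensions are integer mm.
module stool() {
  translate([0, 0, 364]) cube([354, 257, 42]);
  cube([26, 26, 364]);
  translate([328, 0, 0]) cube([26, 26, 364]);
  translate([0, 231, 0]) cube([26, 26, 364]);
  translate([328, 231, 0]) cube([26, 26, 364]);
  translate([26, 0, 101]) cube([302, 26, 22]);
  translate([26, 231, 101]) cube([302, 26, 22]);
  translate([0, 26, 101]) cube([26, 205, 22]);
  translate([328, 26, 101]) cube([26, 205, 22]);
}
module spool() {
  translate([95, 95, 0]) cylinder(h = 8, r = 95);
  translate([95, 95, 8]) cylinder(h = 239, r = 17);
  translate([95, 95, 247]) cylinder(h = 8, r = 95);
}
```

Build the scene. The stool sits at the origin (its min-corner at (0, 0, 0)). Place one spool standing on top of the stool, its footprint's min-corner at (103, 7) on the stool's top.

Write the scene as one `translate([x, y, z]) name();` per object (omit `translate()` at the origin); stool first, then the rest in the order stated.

stool();
translate([103, 7, 406]) spool();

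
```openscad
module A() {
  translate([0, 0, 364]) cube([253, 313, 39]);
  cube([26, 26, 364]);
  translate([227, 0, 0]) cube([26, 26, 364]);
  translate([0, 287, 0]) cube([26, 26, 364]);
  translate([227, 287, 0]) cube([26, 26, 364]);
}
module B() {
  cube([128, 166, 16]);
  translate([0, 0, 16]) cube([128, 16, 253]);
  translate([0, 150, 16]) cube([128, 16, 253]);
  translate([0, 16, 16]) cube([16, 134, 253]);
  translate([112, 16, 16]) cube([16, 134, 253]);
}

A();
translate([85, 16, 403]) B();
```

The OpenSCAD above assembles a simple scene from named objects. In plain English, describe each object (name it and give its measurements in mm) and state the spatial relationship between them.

A is a four-legged stool. The seat is a 253×313×39 mm slab whose top surface is at z = 403 mm; four square legs, each 26×26 mm in cross-section, run from the floor (z = 0) to the underside of the seat, each flush with a corner of the seat.

B is an open-topped rectangular box: outside dimensions 128×166×269 mm, with a uniform wall and base thickness of 16 mm. The base is a full 128×166 slab on the floor; four walls sit on top of the base. The front and back walls (the −y and +y sides) span the full width; the two side walls fit between them.

The open box is on top of the stool.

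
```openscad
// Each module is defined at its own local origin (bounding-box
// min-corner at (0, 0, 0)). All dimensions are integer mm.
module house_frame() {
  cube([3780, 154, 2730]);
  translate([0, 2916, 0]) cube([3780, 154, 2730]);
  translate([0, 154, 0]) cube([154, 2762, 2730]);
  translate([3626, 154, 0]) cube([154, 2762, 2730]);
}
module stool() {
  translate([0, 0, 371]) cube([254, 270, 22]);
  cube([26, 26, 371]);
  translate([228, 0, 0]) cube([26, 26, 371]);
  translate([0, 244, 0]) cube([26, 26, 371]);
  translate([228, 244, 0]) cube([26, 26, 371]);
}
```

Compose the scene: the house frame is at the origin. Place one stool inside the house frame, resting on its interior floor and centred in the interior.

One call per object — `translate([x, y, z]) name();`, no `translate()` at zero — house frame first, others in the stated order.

house_frame();
translate([1763, 1400, 0]) stool();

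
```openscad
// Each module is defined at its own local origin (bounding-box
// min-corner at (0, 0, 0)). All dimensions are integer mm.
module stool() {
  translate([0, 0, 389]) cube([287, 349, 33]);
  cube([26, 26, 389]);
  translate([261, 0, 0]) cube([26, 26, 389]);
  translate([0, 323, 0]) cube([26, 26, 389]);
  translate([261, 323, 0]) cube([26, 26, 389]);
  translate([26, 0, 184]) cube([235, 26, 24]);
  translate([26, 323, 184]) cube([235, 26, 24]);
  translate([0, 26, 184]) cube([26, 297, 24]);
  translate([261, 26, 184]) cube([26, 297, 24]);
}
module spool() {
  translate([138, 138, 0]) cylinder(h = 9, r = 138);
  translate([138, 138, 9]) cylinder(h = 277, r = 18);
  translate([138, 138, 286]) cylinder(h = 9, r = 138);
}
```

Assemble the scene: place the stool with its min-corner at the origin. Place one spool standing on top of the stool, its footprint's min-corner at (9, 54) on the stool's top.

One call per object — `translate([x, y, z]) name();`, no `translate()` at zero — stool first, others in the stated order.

stool();
translate([9, 54, 422]) spool();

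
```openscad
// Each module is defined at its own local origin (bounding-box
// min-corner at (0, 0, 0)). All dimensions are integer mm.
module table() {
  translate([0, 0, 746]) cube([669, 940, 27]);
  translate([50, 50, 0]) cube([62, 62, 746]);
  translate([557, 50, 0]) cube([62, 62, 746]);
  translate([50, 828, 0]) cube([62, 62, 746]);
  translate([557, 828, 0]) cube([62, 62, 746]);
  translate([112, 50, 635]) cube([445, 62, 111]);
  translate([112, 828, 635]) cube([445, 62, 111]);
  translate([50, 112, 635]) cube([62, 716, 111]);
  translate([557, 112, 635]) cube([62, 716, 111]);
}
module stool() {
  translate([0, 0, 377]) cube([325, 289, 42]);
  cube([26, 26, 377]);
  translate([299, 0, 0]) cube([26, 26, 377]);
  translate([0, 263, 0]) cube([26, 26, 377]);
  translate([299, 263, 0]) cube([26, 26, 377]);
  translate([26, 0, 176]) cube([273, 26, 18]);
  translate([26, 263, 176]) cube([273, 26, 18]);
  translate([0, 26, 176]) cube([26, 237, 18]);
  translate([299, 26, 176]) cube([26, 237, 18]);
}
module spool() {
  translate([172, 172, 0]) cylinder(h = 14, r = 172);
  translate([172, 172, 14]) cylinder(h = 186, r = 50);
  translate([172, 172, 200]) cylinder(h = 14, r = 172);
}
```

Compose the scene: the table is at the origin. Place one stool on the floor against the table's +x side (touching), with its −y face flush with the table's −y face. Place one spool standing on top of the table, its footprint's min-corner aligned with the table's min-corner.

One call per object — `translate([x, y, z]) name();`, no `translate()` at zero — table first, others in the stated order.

table();
translate([669, 0, 0]) stool();
translate([0, 0, 773]) spool();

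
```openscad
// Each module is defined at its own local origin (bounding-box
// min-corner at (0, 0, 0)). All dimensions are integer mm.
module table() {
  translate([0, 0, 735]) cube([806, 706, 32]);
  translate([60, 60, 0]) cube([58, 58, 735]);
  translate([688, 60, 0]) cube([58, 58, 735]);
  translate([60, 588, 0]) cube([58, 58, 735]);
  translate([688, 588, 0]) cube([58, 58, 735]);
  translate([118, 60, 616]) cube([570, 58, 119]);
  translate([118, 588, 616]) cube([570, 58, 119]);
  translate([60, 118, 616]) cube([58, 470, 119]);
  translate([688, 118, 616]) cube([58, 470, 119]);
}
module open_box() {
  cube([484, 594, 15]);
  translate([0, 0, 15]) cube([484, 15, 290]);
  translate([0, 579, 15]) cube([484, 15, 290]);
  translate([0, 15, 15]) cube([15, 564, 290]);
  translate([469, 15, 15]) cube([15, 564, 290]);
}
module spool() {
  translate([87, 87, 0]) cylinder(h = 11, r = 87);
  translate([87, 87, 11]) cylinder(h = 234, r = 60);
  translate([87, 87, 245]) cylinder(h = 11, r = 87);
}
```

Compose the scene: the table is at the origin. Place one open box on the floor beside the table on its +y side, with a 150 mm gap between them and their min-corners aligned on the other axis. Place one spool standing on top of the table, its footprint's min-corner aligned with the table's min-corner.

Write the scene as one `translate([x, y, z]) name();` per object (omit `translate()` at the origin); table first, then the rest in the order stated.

table();
translate([0, 856, 0]) open_box();
translate([0, 0, 767]) spool();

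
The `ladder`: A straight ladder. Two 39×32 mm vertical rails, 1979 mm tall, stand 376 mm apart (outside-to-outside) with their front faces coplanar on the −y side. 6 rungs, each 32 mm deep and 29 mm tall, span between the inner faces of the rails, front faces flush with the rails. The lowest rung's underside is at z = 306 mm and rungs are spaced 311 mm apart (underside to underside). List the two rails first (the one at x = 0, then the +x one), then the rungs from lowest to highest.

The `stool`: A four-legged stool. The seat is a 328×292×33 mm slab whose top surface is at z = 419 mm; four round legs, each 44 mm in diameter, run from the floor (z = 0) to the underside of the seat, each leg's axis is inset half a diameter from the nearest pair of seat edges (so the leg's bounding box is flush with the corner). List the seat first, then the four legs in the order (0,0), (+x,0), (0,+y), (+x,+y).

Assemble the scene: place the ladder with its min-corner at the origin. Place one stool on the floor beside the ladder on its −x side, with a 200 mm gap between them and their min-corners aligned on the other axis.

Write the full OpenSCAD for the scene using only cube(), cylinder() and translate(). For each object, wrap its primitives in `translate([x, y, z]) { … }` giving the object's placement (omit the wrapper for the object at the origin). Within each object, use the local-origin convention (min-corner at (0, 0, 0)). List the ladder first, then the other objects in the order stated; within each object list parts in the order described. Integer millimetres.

cube([39, 32, 1979]);
translate([337, 0, 0]) cube([39, 32, 1979]);
translate([39, 0, 306]) cube([298, 32, 29]);
translate([39, 0, 617]) cube([298, 32, 29]);
translate([39, 0, 928]) cube([298, 32, 29]);
translate([39, 0, 1239]) cube([298, 32, 29]);
translate([39, 0, 1550]) cube([298, 32, 29]);
translate([39, 0, 1861]) cube([298, 32, 29]);
translate([-528, 0, 0]) {
  translate([0, 0, 386]) cube([328, 292, 33]);
  translate([22, 22, 0]) cylinder(h = 386, r = 22);
  translate([306, 22, 0]) cylinder(h = 386, r = 22);
  translate([22, 270, 0]) cylinder(h = 386, r = 22);
  translate([306, 270, 0]) cylinder(h = 386, r = 22);
}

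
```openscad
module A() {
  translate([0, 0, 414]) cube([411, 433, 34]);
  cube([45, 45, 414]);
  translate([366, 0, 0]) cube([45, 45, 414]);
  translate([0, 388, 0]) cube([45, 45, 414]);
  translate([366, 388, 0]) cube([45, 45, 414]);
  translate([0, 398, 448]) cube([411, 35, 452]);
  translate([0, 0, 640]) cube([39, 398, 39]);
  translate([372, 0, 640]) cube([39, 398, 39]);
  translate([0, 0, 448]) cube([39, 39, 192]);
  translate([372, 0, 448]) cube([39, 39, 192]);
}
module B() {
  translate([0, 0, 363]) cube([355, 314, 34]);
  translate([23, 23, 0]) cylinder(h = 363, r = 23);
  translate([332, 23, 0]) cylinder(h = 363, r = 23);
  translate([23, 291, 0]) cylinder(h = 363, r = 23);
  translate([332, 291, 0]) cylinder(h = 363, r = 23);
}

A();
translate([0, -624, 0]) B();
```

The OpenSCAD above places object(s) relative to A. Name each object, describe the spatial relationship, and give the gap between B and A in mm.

The stool's nearest face is 310 mm from the chair's −y face.

A is a chair. B is a stool. The stool is on the floor beside the chair on its −y side. The gap between the stool and the chair is 310 mm.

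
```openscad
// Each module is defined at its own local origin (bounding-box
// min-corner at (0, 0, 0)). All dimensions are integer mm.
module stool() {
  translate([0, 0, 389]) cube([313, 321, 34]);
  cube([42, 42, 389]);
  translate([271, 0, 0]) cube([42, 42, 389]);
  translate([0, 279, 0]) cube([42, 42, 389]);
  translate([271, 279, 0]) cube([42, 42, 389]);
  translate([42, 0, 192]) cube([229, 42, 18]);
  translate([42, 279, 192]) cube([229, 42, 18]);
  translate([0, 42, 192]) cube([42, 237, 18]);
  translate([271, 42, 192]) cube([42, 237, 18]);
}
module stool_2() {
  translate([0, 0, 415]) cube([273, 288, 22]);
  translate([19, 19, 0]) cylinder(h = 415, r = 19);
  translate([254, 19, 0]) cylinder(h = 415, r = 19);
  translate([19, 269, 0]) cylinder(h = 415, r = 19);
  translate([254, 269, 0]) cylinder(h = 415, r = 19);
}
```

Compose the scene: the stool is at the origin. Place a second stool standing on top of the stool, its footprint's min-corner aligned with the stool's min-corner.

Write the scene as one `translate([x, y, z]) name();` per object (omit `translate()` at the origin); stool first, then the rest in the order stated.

stool();
translate([0, 0, 423]) stool_2();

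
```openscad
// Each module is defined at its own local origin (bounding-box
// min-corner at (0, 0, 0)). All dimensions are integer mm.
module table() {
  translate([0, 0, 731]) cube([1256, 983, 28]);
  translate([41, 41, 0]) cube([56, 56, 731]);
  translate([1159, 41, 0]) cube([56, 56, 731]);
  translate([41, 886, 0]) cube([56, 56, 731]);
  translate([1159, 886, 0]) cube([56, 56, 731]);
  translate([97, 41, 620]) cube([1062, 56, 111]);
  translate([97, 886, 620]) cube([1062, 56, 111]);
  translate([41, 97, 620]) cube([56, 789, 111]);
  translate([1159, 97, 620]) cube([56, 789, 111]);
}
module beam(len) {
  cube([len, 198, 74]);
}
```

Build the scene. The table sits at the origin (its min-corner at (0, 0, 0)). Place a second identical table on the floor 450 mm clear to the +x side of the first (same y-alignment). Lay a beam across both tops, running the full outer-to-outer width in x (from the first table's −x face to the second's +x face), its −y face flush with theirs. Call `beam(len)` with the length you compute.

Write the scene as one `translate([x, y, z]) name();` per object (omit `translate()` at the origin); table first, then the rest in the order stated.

table();
translate([1706, 0, 0]) table();
translate([0, 0, 759]) beam(2962);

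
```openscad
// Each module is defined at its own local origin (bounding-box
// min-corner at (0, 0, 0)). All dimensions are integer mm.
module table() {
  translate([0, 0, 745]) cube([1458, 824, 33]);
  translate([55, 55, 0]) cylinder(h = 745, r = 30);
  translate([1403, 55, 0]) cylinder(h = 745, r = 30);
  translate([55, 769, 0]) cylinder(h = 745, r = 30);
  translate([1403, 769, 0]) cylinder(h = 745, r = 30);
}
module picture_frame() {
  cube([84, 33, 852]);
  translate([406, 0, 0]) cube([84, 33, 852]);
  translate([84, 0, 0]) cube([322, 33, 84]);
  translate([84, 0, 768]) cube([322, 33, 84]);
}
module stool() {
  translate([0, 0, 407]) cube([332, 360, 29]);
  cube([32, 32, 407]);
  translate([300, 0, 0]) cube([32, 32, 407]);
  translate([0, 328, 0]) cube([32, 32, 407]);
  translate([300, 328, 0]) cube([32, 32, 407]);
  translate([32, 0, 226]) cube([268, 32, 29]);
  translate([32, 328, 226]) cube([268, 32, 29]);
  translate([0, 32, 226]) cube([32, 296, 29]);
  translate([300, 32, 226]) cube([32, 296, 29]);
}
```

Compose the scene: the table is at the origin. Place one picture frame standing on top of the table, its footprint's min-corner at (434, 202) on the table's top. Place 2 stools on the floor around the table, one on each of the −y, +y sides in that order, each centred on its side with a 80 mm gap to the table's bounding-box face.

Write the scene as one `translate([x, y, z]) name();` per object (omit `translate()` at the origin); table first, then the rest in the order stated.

table();
translate([434, 202, 778]) picture_frame();
translate([563, -440, 0]) stool();
translate([563, 904, 0]) stool();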